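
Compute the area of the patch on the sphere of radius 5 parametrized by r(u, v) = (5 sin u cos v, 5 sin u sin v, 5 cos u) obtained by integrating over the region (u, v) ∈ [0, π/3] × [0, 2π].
Area = 25*pi

Area = ∫∫ √(EG − F²) du dv with √(EG − F²) = 25*Abs(sin(u)). Integrating over [0, π/3] × [0, 2π] gives 25*pi.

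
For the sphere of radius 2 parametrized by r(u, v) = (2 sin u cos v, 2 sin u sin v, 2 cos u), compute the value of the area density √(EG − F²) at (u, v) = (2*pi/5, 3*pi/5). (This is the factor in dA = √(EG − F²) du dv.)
√(EG − F²)|_{(2*pi/5, 3*pi/5)} = sqrt(2*sqrt(5) + 10)

E = 4, F = 0, G = 4*sin(u)^2, so EG − F² = 16*sin(u)^2. Taking the positive square root: √(EG − F²) = 4*Abs(sin(u)). At (u, v) = (2*pi/5, 3*pi/5): sqrt(2*sqrt(5) + 10).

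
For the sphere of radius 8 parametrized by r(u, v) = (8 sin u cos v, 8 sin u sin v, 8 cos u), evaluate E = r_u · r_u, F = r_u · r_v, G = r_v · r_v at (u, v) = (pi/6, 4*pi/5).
E = 64;  F = 0;  G = 16

Partials: r_u = (8*cos(u)*cos(v), 8*sin(v)*cos(u), -8*sin(u)), r_v = (-8*sin(u)*sin(v), 8*sin(u)*cos(v), 0). As functions of (u, v):
  E = r_u · r_u = 64,
  F = r_u · r_v = 0,
  G = r_v · r_v = 64*sin(u)^2.
Evaluating at (u, v) = (pi/6, 4*pi/5): E = 64, F = 0, G = 16.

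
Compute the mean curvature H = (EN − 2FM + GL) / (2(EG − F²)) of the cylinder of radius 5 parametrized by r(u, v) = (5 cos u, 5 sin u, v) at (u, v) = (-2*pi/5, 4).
H = -1/10

With E = 25, F = 0, G = 1, L = -5, M = 0, N = 0, assemble
  H = (EN − 2FM + GL) / (2(EG − F²)) = -1/10.
At (u, v) = (-2*pi/5, 4): H = -1/10.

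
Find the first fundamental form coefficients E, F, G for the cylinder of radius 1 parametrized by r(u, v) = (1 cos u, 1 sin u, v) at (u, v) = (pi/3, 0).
E = 1;  F = 0;  G = 1

Partials: r_u = (-sin(u), cos(u), 0), r_v = (0, 0, 1). As functions of (u, v):
  E = r_u · r_u = 1,
  F = r_u · r_v = 0,
  G = r_v · r_v = 1.
Evaluating at (u, v) = (pi/3, 0): E = 1, F = 0, G = 1.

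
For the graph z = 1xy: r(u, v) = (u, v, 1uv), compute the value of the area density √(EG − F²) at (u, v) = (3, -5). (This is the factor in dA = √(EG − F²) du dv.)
√(EG − F²)|_{(3, -5)} = sqrt(35)

E = v^2 + 1, F = u*v, G = u^2 + 1, so EG − F² = u^2 + v^2 + 1. Taking the positive square root: √(EG − F²) = sqrt(u^2 + v^2 + 1). At (u, v) = (3, -5): sqrt(35).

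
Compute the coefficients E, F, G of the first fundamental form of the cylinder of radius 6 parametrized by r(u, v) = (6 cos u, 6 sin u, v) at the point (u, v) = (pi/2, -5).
E = 36;  F = 0;  G = 1

Partials: r_u = (-6*sin(u), 6*cos(u), 0), r_v = (0, 0, 1). As functions of (u, v):
  E = r_u · r_u = 36,
  F = r_u · r_v = 0,
  G = r_v · r_v = 1.
Evaluating at (u, v) = (pi/2, -5): E = 36, F = 0, G = 1.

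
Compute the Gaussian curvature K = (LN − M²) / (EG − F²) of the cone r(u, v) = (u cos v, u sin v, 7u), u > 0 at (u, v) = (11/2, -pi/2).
K = 0

Coefficients of the first fundamental form: E = 50, F = 0, G = u^2.
Coefficients of the second fundamental form: L = 0, M = 0, N = 7*sqrt(2)*u^2/(10*Abs(u)).
Assemble K = (LN − M²)/(EG − F²) = 0. At (u, v) = (11/2, -pi/2): K = 0.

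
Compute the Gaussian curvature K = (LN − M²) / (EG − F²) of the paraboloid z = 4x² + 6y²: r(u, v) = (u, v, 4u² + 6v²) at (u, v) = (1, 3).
K = 96/1852321

Coefficients of the first fundamental form: E = 64*u^2 + 1, F = 96*u*v, G = 144*v^2 + 1.
Coefficients of the second fundamental form: L = 8/sqrt(64*u^2 + 144*v^2 + 1), M = 0, N = 12/sqrt(64*u^2 + 144*v^2 + 1).
Assemble K = (LN − M²)/(EG − F²) = 96/(4096*u^4 + 18432*u^2*v^2 + 128*u^2 + 20736*v^4 + 288*v^2 + 1). At (u, v) = (1, 3): K = 96/1852321.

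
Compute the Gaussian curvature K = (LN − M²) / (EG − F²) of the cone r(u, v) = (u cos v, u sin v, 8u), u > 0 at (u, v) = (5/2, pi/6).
K = 0

Coefficients of the first fundamental form: E = 65, F = 0, G = u^2.
Coefficients of the second fundamental form: L = 0, M = 0, N = 8*sqrt(65)*u^2/(65*Abs(u)).
Assemble K = (LN − M²)/(EG − F²) = 0. At (u, v) = (5/2, pi/6): K = 0.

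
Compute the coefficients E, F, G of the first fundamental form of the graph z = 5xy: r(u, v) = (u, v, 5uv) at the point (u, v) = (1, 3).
E = 226;  F = 75;  G = 26

Partials: r_u = (1, 0, 5*v), r_v = (0, 1, 5*u). As functions of (u, v):
  E = r_u · r_u = 25*v^2 + 1,
  F = r_u · r_v = 25*u*v,
  G = r_v · r_v = 25*u^2 + 1.
Evaluating at (u, v) = (1, 3): E = 226, F = 75, G = 26.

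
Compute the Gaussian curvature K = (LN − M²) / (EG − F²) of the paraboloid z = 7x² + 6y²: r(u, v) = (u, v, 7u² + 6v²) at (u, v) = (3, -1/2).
K = 168/3243601

Coefficients of the first fundamental form: E = 196*u^2 + 1, F = 168*u*v, G = 144*v^2 + 1.
Coefficients of the second fundamental form: L = 14/sqrt(196*u^2 + 144*v^2 + 1), M = 0, N = 12/sqrt(196*u^2 + 144*v^2 + 1).
Assemble K = (LN − M²)/(EG − F²) = 168/(38416*u^4 + 56448*u^2*v^2 + 392*u^2 + 20736*v^4 + 288*v^2 + 1). At (u, v) = (3, -1/2): K = 168/3243601.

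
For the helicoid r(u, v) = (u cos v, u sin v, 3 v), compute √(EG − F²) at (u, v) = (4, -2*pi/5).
√(EG − F²)|_{(4, -2*pi/5)} = 5

E = 1, F = 0, G = u^2 + 9; EG − F² = u^2 + 9; √(EG − F²) = sqrt(u^2 + 9). At the given point: 5.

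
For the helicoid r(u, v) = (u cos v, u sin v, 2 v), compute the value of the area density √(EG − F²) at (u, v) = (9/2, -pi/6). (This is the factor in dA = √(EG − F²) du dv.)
√(EG − F²)|_{(9/2, -pi/6)} = sqrt(97)/2

E = 1, F = 0, G = u^2 + 4, so EG − F² = u^2 + 4. Taking the positive square root: √(EG − F²) = sqrt(u^2 + 4). At (u, v) = (9/2, -pi/6): sqrt(97)/2.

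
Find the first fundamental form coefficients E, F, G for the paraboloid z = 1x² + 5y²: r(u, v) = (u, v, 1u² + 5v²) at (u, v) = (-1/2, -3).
E = 2;  F = 30;  G = 901

Partials: r_u = (1, 0, 2*u), r_v = (0, 1, 10*v). As functions of (u, v):
  E = r_u · r_u = 4*u^2 + 1,
  F = r_u · r_v = 20*u*v,
  G = r_v · r_v = 100*v^2 + 1.
Evaluating at (u, v) = (-1/2, -3): E = 2, F = 30, G = 901.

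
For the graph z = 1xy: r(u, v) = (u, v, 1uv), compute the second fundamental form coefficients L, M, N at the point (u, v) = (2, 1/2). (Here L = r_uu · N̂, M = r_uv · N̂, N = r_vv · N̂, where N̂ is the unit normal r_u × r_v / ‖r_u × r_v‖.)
L = 0;  M = 2*sqrt(21)/21;  N = 0

Compute the unit normal N̂(u, v) = (-v/sqrt(u^2 + v^2 + 1), -u/sqrt(u^2 + v^2 + 1), 1/sqrt(u^2 + v^2 + 1)), and the second partials r_uu, r_uv, r_vv. Take dot products:
  L(u, v) = r_uu · N̂ = 0,
  M(u, v) = r_uv · N̂ = 1/sqrt(u^2 + v^2 + 1),
  N(u, v) = r_vv · N̂ = 0.
Evaluating at (u, v) = (2, 1/2):
  L = 0, M = 2*sqrt(21)/21, N = 0.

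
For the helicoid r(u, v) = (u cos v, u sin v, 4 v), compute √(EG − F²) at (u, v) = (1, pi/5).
√(EG − F²)|_{(1, pi/5)} = sqrt(17)

E = 1, F = 0, G = u^2 + 16; EG − F² = u^2 + 16; √(EG − F²) = sqrt(u^2 + 16). At the given point: sqrt(17).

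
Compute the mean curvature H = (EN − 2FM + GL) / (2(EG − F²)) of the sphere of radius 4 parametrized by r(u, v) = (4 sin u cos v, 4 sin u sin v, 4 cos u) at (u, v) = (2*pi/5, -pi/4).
H = -1/4

With E = 16, F = 0, G = 16*sin(u)^2, L = -4*sin(u)/Abs(sin(u)), M = 0, N = -4*sin(u)^3/Abs(sin(u)), assemble
  H = (EN − 2FM + GL) / (2(EG − F²)) = -sin(u)/(4*Abs(sin(u))).
At (u, v) = (2*pi/5, -pi/4): H = -1/4.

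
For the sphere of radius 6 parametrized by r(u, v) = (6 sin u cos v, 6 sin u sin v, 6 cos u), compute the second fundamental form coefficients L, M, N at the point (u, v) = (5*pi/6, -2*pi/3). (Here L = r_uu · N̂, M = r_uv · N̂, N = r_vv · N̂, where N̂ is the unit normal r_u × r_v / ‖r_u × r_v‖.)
L = -6;  M = 0;  N = -3/2

Compute the unit normal N̂(u, v) = (sin(u)^2*cos(v)/Abs(sin(u)), sin(u)^2*sin(v)/Abs(sin(u)), sin(2*u)/(2*Abs(sin(u)))), and the second partials r_uu, r_uv, r_vv. Take dot products:
  L(u, v) = r_uu · N̂ = -6*sin(u)/Abs(sin(u)),
  M(u, v) = r_uv · N̂ = 0,
  N(u, v) = r_vv · N̂ = -6*sin(u)^3/Abs(sin(u)).
Evaluating at (u, v) = (5*pi/6, -2*pi/3):
  L = -6, M = 0, N = -3/2.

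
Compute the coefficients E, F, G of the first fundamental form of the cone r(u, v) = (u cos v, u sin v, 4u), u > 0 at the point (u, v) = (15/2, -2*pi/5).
E = 17;  F = 0;  G = 225/4

Partials: r_u = (cos(v), sin(v), 4), r_v = (-u*sin(v), u*cos(v), 0). As functions of (u, v):
  E = r_u · r_u = 17,
  F = r_u · r_v = 0,
  G = r_v · r_v = u^2.
Evaluating at (u, v) = (15/2, -2*pi/5): E = 17, F = 0, G = 225/4.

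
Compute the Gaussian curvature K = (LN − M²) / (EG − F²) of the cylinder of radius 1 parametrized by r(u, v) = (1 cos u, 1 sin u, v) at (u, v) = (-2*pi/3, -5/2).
K = 0

Coefficients of the first fundamental form: E = 1, F = 0, G = 1.
Coefficients of the second fundamental form: L = -1, M = 0, N = 0.
Assemble K = (LN − M²)/(EG − F²) = 0. At (u, v) = (-2*pi/3, -5/2): K = 0.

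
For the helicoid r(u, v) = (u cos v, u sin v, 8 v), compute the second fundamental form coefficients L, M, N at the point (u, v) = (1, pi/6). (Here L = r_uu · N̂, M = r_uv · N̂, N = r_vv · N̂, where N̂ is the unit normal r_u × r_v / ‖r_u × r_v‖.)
L = 0;  M = -8*sqrt(65)/65;  N = 0

Compute the unit normal N̂(u, v) = (8*sin(v)/sqrt(u^2 + 64), -8*cos(v)/sqrt(u^2 + 64), u/sqrt(u^2 + 64)), and the second partials r_uu, r_uv, r_vv. Take dot products:
  L(u, v) = r_uu · N̂ = 0,
  M(u, v) = r_uv · N̂ = -8/sqrt(u^2 + 64),
  N(u, v) = r_vv · N̂ = 0.
Evaluating at (u, v) = (1, pi/6):
  L = 0, M = -8*sqrt(65)/65, N = 0.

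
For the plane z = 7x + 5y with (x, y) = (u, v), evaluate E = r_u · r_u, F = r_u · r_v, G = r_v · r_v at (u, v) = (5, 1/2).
E = 50;  F = 35;  G = 26

Partials: r_u = (1, 0, 7), r_v = (0, 1, 5). As functions of (u, v):
  E = r_u · r_u = 50,
  F = r_u · r_v = 35,
  G = r_v · r_v = 26.
Evaluating at (u, v) = (5, 1/2): E = 50, F = 35, G = 26.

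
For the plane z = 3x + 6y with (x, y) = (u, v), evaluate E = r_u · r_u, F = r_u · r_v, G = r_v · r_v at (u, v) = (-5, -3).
E = 10;  F = 18;  G = 37

Partials: r_u = (1, 0, 3), r_v = (0, 1, 6). As functions of (u, v):
  E = r_u · r_u = 10,
  F = r_u · r_v = 18,
  G = r_v · r_v = 37.
Evaluating at (u, v) = (-5, -3): E = 10, F = 18, G = 37.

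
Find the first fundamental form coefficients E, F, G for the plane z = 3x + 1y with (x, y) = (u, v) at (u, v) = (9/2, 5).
E = 10;  F = 3;  G = 2

Partials: r_u = (1, 0, 3), r_v = (0, 1, 1). As functions of (u, v):
  E = r_u · r_u = 10,
  F = r_u · r_v = 3,
  G = r_v · r_v = 2.
Evaluating at (u, v) = (9/2, 5): E = 10, F = 3, G = 2.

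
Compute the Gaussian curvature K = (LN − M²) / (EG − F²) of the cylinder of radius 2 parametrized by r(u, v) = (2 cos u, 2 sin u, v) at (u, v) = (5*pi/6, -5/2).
K = 0

Coefficients of the first fundamental form: E = 4, F = 0, G = 1.
Coefficients of the second fundamental form: L = -2, M = 0, N = 0.
Assemble K = (LN − M²)/(EG − F²) = 0. At (u, v) = (5*pi/6, -5/2): K = 0.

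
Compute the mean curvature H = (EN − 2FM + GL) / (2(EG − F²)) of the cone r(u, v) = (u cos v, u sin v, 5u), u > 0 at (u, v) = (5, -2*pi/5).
H = sqrt(26)/52

With E = 26, F = 0, G = u^2, L = 0, M = 0, N = 5*sqrt(26)*u^2/(26*Abs(u)), assemble
  H = (EN − 2FM + GL) / (2(EG − F²)) = 5*sqrt(26)/(52*Abs(u)).
At (u, v) = (5, -2*pi/5): H = sqrt(26)/52.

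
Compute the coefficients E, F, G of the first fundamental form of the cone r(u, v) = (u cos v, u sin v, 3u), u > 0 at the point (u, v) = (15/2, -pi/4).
E = 10;  F = 0;  G = 225/4

Partials: r_u = (cos(v), sin(v), 3), r_v = (-u*sin(v), u*cos(v), 0). As functions of (u, v):
  E = r_u · r_u = 10,
  F = r_u · r_v = 0,
  G = r_v · r_v = u^2.
Evaluating at (u, v) = (15/2, -pi/4): E = 10, F = 0, G = 225/4.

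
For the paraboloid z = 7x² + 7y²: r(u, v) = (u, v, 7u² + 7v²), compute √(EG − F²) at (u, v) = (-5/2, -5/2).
√(EG − F²)|_{(-5/2, -5/2)} = sqrt(2451)

E = 196*u^2 + 1, F = 196*u*v, G = 196*v^2 + 1; EG − F² = 196*u^2 + 196*v^2 + 1; √(EG − F²) = sqrt(196*u^2 + 196*v^2 + 1). At the given point: sqrt(2451).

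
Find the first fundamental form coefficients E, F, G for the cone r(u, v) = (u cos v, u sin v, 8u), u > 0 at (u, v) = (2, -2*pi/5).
E = 65;  F = 0;  G = 4

Partials: r_u = (cos(v), sin(v), 8), r_v = (-u*sin(v), u*cos(v), 0). As functions of (u, v):
  E = r_u · r_u = 65,
  F = r_u · r_v = 0,
  G = r_v · r_v = u^2.
Evaluating at (u, v) = (2, -2*pi/5): E = 65, F = 0, G = 4.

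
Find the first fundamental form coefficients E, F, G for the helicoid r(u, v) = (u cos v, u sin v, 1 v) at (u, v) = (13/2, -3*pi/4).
E = 1;  F = 0;  G = 173/4

Partials: r_u = (cos(v), sin(v), 0), r_v = (-u*sin(v), u*cos(v), 1). As functions of (u, v):
  E = r_u · r_u = 1,
  F = r_u · r_v = 0,
  G = r_v · r_v = u^2 + 1.
Evaluating at (u, v) = (13/2, -3*pi/4): E = 1, F = 0, G = 173/4.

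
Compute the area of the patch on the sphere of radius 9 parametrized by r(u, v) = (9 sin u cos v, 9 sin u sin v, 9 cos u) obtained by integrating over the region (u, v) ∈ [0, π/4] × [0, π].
Area = 81*pi*(2 - sqrt(2))/2

Area = ∫∫ √(EG − F²) du dv with √(EG − F²) = 81*Abs(sin(u)). Integrating over [0, π/4] × [0, π] gives 81*pi*(2 - sqrt(2))/2.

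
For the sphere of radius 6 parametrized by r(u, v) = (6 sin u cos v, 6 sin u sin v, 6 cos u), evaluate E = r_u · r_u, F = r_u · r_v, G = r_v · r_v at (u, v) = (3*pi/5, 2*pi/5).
E = 36;  F = 0;  G = 9*sqrt(5)/2 + 45/2

Partials: r_u = (6*cos(u)*cos(v), 6*sin(v)*cos(u), -6*sin(u)), r_v = (-6*sin(u)*sin(v), 6*sin(u)*cos(v), 0). As functions of (u, v):
  E = r_u · r_u = 36,
  F = r_u · r_v = 0,
  G = r_v · r_v = 36*sin(u)^2.
Evaluating at (u, v) = (3*pi/5, 2*pi/5): E = 36, F = 0, G = 9*sqrt(5)/2 + 45/2.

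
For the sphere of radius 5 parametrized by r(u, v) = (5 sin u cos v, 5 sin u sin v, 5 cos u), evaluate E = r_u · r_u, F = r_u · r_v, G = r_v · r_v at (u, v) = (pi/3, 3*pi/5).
E = 25;  F = 0;  G = 75/4

Partials: r_u = (5*cos(u)*cos(v), 5*sin(v)*cos(u), -5*sin(u)), r_v = (-5*sin(u)*sin(v), 5*sin(u)*cos(v), 0). As functions of (u, v):
  E = r_u · r_u = 25,
  F = r_u · r_v = 0,
  G = r_v · r_v = 25*sin(u)^2.
Evaluating at (u, v) = (pi/3, 3*pi/5): E = 25, F = 0, G = 75/4.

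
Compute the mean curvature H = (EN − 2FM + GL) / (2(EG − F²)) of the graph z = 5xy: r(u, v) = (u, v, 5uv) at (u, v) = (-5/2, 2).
H = 5000*sqrt(21)/151263

With E = 25*v^2 + 1, F = 25*u*v, G = 25*u^2 + 1, L = 0, M = 5/sqrt(25*u^2 + 25*v^2 + 1), N = 0, assemble
  H = (EN − 2FM + GL) / (2(EG − F²)) = -125*u*v/(25*u^2 + 25*v^2 + 1)^(3/2).
At (u, v) = (-5/2, 2): H = 5000*sqrt(21)/151263.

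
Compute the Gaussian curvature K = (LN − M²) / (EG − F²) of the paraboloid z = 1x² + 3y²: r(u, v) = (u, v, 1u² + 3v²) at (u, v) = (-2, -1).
K = 12/2809

Coefficients of the first fundamental form: E = 4*u^2 + 1, F = 12*u*v, G = 36*v^2 + 1.
Coefficients of the second fundamental form: L = 2/sqrt(4*u^2 + 36*v^2 + 1), M = 0, N = 6/sqrt(4*u^2 + 36*v^2 + 1).
Assemble K = (LN − M²)/(EG − F²) = 12/(16*u^4 + 288*u^2*v^2 + 8*u^2 + 1296*v^4 + 72*v^2 + 1). At (u, v) = (-2, -1): K = 12/2809.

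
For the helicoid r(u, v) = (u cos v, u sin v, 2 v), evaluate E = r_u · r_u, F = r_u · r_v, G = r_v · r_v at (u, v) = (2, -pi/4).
E = 1;  F = 0;  G = 8

Partials: r_u = (cos(v), sin(v), 0), r_v = (-u*sin(v), u*cos(v), 2). As functions of (u, v):
  E = r_u · r_u = 1,
  F = r_u · r_v = 0,
  G = r_v · r_v = u^2 + 4.
Evaluating at (u, v) = (2, -pi/4): E = 1, F = 0, G = 8.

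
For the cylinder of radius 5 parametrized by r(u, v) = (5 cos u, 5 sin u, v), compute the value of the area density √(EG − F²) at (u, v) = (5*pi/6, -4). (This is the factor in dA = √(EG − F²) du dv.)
√(EG − F²)|_{(5*pi/6, -4)} = 5

E = 25, F = 0, G = 1, so EG − F² = 25. Taking the positive square root: √(EG − F²) = 5. At (u, v) = (5*pi/6, -4): 5.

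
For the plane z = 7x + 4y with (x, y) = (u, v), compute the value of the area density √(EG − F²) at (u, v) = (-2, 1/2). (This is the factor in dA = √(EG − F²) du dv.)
√(EG − F²)|_{(-2, 1/2)} = sqrt(66)

E = 50, F = 28, G = 17, so EG − F² = 66. Taking the positive square root: √(EG − F²) = sqrt(66). At (u, v) = (-2, 1/2): sqrt(66).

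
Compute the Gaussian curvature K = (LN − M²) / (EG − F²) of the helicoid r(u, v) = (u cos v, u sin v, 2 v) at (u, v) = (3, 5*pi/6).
K = -4/169

Coefficients of the first fundamental form: E = 1, F = 0, G = u^2 + 4.
Coefficients of the second fundamental form: L = 0, M = -2/sqrt(u^2 + 4), N = 0.
Assemble K = (LN − M²)/(EG − F²) = -4/(u^2 + 4)^2. At (u, v) = (3, 5*pi/6): K = -4/169.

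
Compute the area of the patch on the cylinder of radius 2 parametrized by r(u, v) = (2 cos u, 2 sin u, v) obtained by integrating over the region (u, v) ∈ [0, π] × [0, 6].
Area = 12*pi

Area = ∫∫ √(EG − F²) du dv with √(EG − F²) = 2. Integrating over [0, π] × [0, 6] gives 12*pi.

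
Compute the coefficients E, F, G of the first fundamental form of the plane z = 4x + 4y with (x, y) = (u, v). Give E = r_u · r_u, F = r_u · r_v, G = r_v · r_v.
E = 17;  F = 16;  G = 17

Compute partials: r_u = (1, 0, 4), r_v = (0, 1, 4). Then
  E = r_u · r_u = 17,
  F = r_u · r_v = 16,
  G = r_v · r_v = 17.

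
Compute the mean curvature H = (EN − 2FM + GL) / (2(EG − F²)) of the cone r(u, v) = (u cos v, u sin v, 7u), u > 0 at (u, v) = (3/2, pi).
H = 7*sqrt(2)/30

With E = 50, F = 0, G = u^2, L = 0, M = 0, N = 7*sqrt(2)*u^2/(10*Abs(u)), assemble
  H = (EN − 2FM + GL) / (2(EG − F²)) = 7*sqrt(2)/(20*Abs(u)).
At (u, v) = (3/2, pi): H = 7*sqrt(2)/30.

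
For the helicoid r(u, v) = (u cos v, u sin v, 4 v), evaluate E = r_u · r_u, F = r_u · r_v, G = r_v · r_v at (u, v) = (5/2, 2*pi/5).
E = 1;  F = 0;  G = 89/4

Partials: r_u = (cos(v), sin(v), 0), r_v = (-u*sin(v), u*cos(v), 4). As functions of (u, v):
  E = r_u · r_u = 1,
  F = r_u · r_v = 0,
  G = r_v · r_v = u^2 + 16.
Evaluating at (u, v) = (5/2, 2*pi/5): E = 1, F = 0, G = 89/4.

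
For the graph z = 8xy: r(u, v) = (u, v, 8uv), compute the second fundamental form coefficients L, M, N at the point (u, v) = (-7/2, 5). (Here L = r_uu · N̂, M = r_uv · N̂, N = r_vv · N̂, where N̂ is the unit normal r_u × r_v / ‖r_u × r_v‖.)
L = 0;  M = 8*sqrt(265)/795;  N = 0

Compute the unit normal N̂(u, v) = (-8*v/sqrt(64*u^2 + 64*v^2 + 1), -8*u/sqrt(64*u^2 + 64*v^2 + 1), 1/sqrt(64*u^2 + 64*v^2 + 1)), and the second partials r_uu, r_uv, r_vv. Take dot products:
  L(u, v) = r_uu · N̂ = 0,
  M(u, v) = r_uv · N̂ = 8/sqrt(64*u^2 + 64*v^2 + 1),
  N(u, v) = r_vv · N̂ = 0.
Evaluating at (u, v) = (-7/2, 5):
  L = 0, M = 8*sqrt(265)/795, N = 0.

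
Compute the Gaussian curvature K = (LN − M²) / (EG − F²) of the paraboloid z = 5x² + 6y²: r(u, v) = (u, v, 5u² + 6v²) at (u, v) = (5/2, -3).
K = 30/923521

Coefficients of the first fundamental form: E = 100*u^2 + 1, F = 120*u*v, G = 144*v^2 + 1.
Coefficients of the second fundamental form: L = 10/sqrt(100*u^2 + 144*v^2 + 1), M = 0, N = 12/sqrt(100*u^2 + 144*v^2 + 1).
Assemble K = (LN − M²)/(EG − F²) = 120/(10000*u^4 + 28800*u^2*v^2 + 200*u^2 + 20736*v^4 + 288*v^2 + 1). At (u, v) = (5/2, -3): K = 30/923521.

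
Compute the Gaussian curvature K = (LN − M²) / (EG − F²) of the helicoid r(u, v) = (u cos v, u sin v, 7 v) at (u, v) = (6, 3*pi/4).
K = -49/7225

Coefficients of the first fundamental form: E = 1, F = 0, G = u^2 + 49.
Coefficients of the second fundamental form: L = 0, M = -7/sqrt(u^2 + 49), N = 0.
Assemble K = (LN − M²)/(EG − F²) = -49/(u^2 + 49)^2. At (u, v) = (6, 3*pi/4): K = -49/7225.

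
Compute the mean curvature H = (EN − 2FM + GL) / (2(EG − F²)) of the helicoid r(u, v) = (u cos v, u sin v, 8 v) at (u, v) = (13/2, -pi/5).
H = 0

With E = 1, F = 0, G = u^2 + 64, L = 0, M = -8/sqrt(u^2 + 64), N = 0, assemble
  H = (EN − 2FM + GL) / (2(EG − F²)) = 0.
At (u, v) = (13/2, -pi/5): H = 0.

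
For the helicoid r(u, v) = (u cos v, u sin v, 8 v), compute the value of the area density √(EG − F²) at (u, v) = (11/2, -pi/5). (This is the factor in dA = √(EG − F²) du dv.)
√(EG − F²)|_{(11/2, -pi/5)} = sqrt(377)/2

E = 1, F = 0, G = u^2 + 64, so EG − F² = u^2 + 64. Taking the positive square root: √(EG − F²) = sqrt(u^2 + 64). At (u, v) = (11/2, -pi/5): sqrt(377)/2.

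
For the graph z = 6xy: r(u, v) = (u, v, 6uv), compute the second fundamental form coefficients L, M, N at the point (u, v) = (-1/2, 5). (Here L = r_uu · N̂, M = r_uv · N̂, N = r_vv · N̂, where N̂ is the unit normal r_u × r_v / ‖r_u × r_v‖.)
L = 0;  M = 3*sqrt(910)/455;  N = 0

Compute the unit normal N̂(u, v) = (-6*v/sqrt(36*u^2 + 36*v^2 + 1), -6*u/sqrt(36*u^2 + 36*v^2 + 1), 1/sqrt(36*u^2 + 36*v^2 + 1)), and the second partials r_uu, r_uv, r_vv. Take dot products:
  L(u, v) = r_uu · N̂ = 0,
  M(u, v) = r_uv · N̂ = 6/sqrt(36*u^2 + 36*v^2 + 1),
  N(u, v) = r_vv · N̂ = 0.
Evaluating at (u, v) = (-1/2, 5):
  L = 0, M = 3*sqrt(910)/455, N = 0.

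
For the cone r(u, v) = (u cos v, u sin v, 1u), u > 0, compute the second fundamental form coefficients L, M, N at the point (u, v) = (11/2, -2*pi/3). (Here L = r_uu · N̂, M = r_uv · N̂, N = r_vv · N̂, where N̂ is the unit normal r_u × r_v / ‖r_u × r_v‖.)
L = 0;  M = 0;  N = 11*sqrt(2)/4

Compute the unit normal N̂(u, v) = (-sqrt(2)*u*cos(v)/(2*Abs(u)), -sqrt(2)*u*sin(v)/(2*Abs(u)), sqrt(2)*u/(2*Abs(u))), and the second partials r_uu, r_uv, r_vv. Take dot products:
  L(u, v) = r_uu · N̂ = 0,
  M(u, v) = r_uv · N̂ = 0,
  N(u, v) = r_vv · N̂ = sqrt(2)*u^2/(2*Abs(u)).
Evaluating at (u, v) = (11/2, -2*pi/3):
  L = 0, M = 0, N = 11*sqrt(2)/4.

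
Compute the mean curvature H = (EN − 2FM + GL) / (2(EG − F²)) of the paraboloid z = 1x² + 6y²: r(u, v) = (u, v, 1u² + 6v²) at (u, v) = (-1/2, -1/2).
H = 49*sqrt(38)/1444

With E = 4*u^2 + 1, F = 24*u*v, G = 144*v^2 + 1, L = 2/sqrt(4*u^2 + 144*v^2 + 1), M = 0, N = 12/sqrt(4*u^2 + 144*v^2 + 1), assemble
  H = (EN − 2FM + GL) / (2(EG − F²)) = (24*u^2 + 144*v^2 + 7)/(4*u^2 + 144*v^2 + 1)^(3/2).
At (u, v) = (-1/2, -1/2): H = 49*sqrt(38)/1444.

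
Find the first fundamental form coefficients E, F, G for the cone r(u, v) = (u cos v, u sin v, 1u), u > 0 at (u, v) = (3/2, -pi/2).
E = 2;  F = 0;  G = 9/4

Partials: r_u = (cos(v), sin(v), 1), r_v = (-u*sin(v), u*cos(v), 0). As functions of (u, v):
  E = r_u · r_u = 2,
  F = r_u · r_v = 0,
  G = r_v · r_v = u^2.
Evaluating at (u, v) = (3/2, -pi/2): E = 2, F = 0, G = 9/4.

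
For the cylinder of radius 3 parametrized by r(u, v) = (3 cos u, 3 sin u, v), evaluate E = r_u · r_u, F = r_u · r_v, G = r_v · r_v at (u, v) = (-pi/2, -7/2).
E = 9;  F = 0;  G = 1

Partials: r_u = (-3*sin(u), 3*cos(u), 0), r_v = (0, 0, 1). As functions of (u, v):
  E = r_u · r_u = 9,
  F = r_u · r_v = 0,
  G = r_v · r_v = 1.
Evaluating at (u, v) = (-pi/2, -7/2): E = 9, F = 0, G = 1.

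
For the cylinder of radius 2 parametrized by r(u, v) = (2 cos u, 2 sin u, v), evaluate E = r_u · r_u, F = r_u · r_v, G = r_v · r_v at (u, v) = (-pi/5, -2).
E = 4;  F = 0;  G = 1

Partials: r_u = (-2*sin(u), 2*cos(u), 0), r_v = (0, 0, 1). As functions of (u, v):
  E = r_u · r_u = 4,
  F = r_u · r_v = 0,
  G = r_v · r_v = 1.
Evaluating at (u, v) = (-pi/5, -2): E = 4, F = 0, G = 1.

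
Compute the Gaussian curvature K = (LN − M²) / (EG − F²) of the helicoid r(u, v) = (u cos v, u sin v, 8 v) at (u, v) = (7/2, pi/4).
K = -1024/93025

Coefficients of the first fundamental form: E = 1, F = 0, G = u^2 + 64.
Coefficients of the second fundamental form: L = 0, M = -8/sqrt(u^2 + 64), N = 0.
Assemble K = (LN − M²)/(EG − F²) = -64/(u^2 + 64)^2. At (u, v) = (7/2, pi/4): K = -1024/93025.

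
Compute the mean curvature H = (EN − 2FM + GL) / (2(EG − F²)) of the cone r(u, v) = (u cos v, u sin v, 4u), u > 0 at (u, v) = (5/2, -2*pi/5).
H = 4*sqrt(17)/85

With E = 17, F = 0, G = u^2, L = 0, M = 0, N = 4*sqrt(17)*u^2/(17*Abs(u)), assemble
  H = (EN − 2FM + GL) / (2(EG − F²)) = 2*sqrt(17)/(17*Abs(u)).
At (u, v) = (5/2, -2*pi/5): H = 4*sqrt(17)/85.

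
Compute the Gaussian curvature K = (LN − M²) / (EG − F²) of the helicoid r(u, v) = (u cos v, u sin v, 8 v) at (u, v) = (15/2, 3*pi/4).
K = -1024/231361

Coefficients of the first fundamental form: E = 1, F = 0, G = u^2 + 64.
Coefficients of the second fundamental form: L = 0, M = -8/sqrt(u^2 + 64), N = 0.
Assemble K = (LN − M²)/(EG − F²) = -64/(u^2 + 64)^2. At (u, v) = (15/2, 3*pi/4): K = -1024/231361.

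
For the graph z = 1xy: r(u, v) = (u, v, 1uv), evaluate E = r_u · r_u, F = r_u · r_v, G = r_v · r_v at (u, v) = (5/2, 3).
E = 10;  F = 15/2;  G = 29/4

Partials: r_u = (1, 0, v), r_v = (0, 1, u). As functions of (u, v):
  E = r_u · r_u = v^2 + 1,
  F = r_u · r_v = u*v,
  G = r_v · r_v = u^2 + 1.
Evaluating at (u, v) = (5/2, 3): E = 10, F = 15/2, G = 29/4.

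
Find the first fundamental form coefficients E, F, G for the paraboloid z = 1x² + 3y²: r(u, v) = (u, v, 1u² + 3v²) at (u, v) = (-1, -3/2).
E = 5;  F = 18;  G = 82

Partials: r_u = (1, 0, 2*u), r_v = (0, 1, 6*v). As functions of (u, v):
  E = r_u · r_u = 4*u^2 + 1,
  F = r_u · r_v = 12*u*v,
  G = r_v · r_v = 36*v^2 + 1.
Evaluating at (u, v) = (-1, -3/2): E = 5, F = 18, G = 82.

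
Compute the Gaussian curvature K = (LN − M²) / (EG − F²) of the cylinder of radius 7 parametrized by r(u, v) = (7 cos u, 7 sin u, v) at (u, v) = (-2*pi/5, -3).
K = 0

Coefficients of the first fundamental form: E = 49, F = 0, G = 1.
Coefficients of the second fundamental form: L = -7, M = 0, N = 0.
Assemble K = (LN − M²)/(EG − F²) = 0. At (u, v) = (-2*pi/5, -3): K = 0.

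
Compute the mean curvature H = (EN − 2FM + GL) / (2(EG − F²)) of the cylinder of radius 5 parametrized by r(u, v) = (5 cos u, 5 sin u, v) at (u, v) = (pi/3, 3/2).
H = -1/10

With E = 25, F = 0, G = 1, L = -5, M = 0, N = 0, assemble
  H = (EN − 2FM + GL) / (2(EG − F²)) = -1/10.
At (u, v) = (pi/3, 3/2): H = -1/10.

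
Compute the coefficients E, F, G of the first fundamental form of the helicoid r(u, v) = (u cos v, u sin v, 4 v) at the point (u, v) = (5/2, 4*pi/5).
E = 1;  F = 0;  G = 89/4

Partials: r_u = (cos(v), sin(v), 0), r_v = (-u*sin(v), u*cos(v), 4). As functions of (u, v):
  E = r_u · r_u = 1,
  F = r_u · r_v = 0,
  G = r_v · r_v = u^2 + 16.
Evaluating at (u, v) = (5/2, 4*pi/5): E = 1, F = 0, G = 89/4.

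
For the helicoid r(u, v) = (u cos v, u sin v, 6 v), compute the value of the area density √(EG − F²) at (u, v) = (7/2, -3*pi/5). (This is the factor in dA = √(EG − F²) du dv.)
√(EG − F²)|_{(7/2, -3*pi/5)} = sqrt(193)/2

E = 1, F = 0, G = u^2 + 36, so EG − F² = u^2 + 36. Taking the positive square root: √(EG − F²) = sqrt(u^2 + 36). At (u, v) = (7/2, -3*pi/5): sqrt(193)/2.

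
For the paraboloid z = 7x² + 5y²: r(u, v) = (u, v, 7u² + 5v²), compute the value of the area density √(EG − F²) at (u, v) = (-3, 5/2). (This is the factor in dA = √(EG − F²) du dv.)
√(EG − F²)|_{(-3, 5/2)} = sqrt(2390)

E = 196*u^2 + 1, F = 140*u*v, G = 100*v^2 + 1, so EG − F² = 196*u^2 + 100*v^2 + 1. Taking the positive square root: √(EG − F²) = sqrt(196*u^2 + 100*v^2 + 1). At (u, v) = (-3, 5/2): sqrt(2390).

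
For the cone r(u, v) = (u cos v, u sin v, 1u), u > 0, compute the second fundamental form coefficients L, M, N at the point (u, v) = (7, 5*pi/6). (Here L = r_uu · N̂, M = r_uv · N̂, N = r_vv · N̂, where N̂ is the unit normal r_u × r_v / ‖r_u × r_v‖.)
L = 0;  M = 0;  N = 7*sqrt(2)/2

Compute the unit normal N̂(u, v) = (-sqrt(2)*u*cos(v)/(2*Abs(u)), -sqrt(2)*u*sin(v)/(2*Abs(u)), sqrt(2)*u/(2*Abs(u))), and the second partials r_uu, r_uv, r_vv. Take dot products:
  L(u, v) = r_uu · N̂ = 0,
  M(u, v) = r_uv · N̂ = 0,
  N(u, v) = r_vv · N̂ = sqrt(2)*u^2/(2*Abs(u)).
Evaluating at (u, v) = (7, 5*pi/6):
  L = 0, M = 0, N = 7*sqrt(2)/2.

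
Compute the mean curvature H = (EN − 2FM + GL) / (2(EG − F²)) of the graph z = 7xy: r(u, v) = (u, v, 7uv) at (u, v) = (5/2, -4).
H = 5488*sqrt(485)/1270215

With E = 49*v^2 + 1, F = 49*u*v, G = 49*u^2 + 1, L = 0, M = 7/sqrt(49*u^2 + 49*v^2 + 1), N = 0, assemble
  H = (EN − 2FM + GL) / (2(EG − F²)) = -343*u*v/(49*u^2 + 49*v^2 + 1)^(3/2).
At (u, v) = (5/2, -4): H = 5488*sqrt(485)/1270215.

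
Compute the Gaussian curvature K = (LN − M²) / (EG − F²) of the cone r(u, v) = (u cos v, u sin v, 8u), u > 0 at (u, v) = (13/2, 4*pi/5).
K = 0

Coefficients of the first fundamental form: E = 65, F = 0, G = u^2.
Coefficients of the second fundamental form: L = 0, M = 0, N = 8*sqrt(65)*u^2/(65*Abs(u)).
Assemble K = (LN − M²)/(EG − F²) = 0. At (u, v) = (13/2, 4*pi/5): K = 0.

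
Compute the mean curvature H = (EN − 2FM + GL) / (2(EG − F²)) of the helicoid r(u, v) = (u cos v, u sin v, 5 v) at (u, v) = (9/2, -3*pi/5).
H = 0

With E = 1, F = 0, G = u^2 + 25, L = 0, M = -5/sqrt(u^2 + 25), N = 0, assemble
  H = (EN − 2FM + GL) / (2(EG − F²)) = 0.
At (u, v) = (9/2, -3*pi/5): H = 0.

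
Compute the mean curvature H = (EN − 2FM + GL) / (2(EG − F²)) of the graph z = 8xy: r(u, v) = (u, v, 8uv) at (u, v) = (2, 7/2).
H = -3584*sqrt(1041)/1083681

With E = 64*v^2 + 1, F = 64*u*v, G = 64*u^2 + 1, L = 0, M = 8/sqrt(64*u^2 + 64*v^2 + 1), N = 0, assemble
  H = (EN − 2FM + GL) / (2(EG − F²)) = -512*u*v/(64*u^2 + 64*v^2 + 1)^(3/2).
At (u, v) = (2, 7/2): H = -3584*sqrt(1041)/1083681.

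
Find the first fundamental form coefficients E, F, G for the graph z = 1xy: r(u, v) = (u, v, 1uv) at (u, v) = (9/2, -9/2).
E = 85/4;  F = -81/4;  G = 85/4

Partials: r_u = (1, 0, v), r_v = (0, 1, u). As functions of (u, v):
  E = r_u · r_u = v^2 + 1,
  F = r_u · r_v = u*v,
  G = r_v · r_v = u^2 + 1.
Evaluating at (u, v) = (9/2, -9/2): E = 85/4, F = -81/4, G = 85/4.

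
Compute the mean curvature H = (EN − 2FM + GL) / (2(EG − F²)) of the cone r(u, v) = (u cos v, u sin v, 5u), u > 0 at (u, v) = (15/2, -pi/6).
H = sqrt(26)/78

With E = 26, F = 0, G = u^2, L = 0, M = 0, N = 5*sqrt(26)*u^2/(26*Abs(u)), assemble
  H = (EN − 2FM + GL) / (2(EG − F²)) = 5*sqrt(26)/(52*Abs(u)).
At (u, v) = (15/2, -pi/6): H = sqrt(26)/78.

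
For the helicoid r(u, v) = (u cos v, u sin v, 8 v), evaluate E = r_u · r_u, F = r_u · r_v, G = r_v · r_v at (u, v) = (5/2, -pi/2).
E = 1;  F = 0;  G = 281/4

Partials: r_u = (cos(v), sin(v), 0), r_v = (-u*sin(v), u*cos(v), 8). As functions of (u, v):
  E = r_u · r_u = 1,
  F = r_u · r_v = 0,
  G = r_v · r_v = u^2 + 64.
Evaluating at (u, v) = (5/2, -pi/2): E = 1, F = 0, G = 281/4.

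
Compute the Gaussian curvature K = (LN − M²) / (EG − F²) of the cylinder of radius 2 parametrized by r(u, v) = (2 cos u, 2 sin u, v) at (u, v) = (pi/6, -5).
K = 0

Coefficients of the first fundamental form: E = 4, F = 0, G = 1.
Coefficients of the second fundamental form: L = -2, M = 0, N = 0.
Assemble K = (LN − M²)/(EG − F²) = 0. At (u, v) = (pi/6, -5): K = 0.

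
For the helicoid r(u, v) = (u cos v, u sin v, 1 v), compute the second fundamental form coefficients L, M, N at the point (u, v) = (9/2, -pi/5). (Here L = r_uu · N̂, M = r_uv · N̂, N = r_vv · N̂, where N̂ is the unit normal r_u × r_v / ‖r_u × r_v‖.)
L = 0;  M = -2*sqrt(85)/85;  N = 0

Compute the unit normal N̂(u, v) = (sin(v)/sqrt(u^2 + 1), -cos(v)/sqrt(u^2 + 1), u/sqrt(u^2 + 1)), and the second partials r_uu, r_uv, r_vv. Take dot products:
  L(u, v) = r_uu · N̂ = 0,
  M(u, v) = r_uv · N̂ = -1/sqrt(u^2 + 1),
  N(u, v) = r_vv · N̂ = 0.
Evaluating at (u, v) = (9/2, -pi/5):
  L = 0, M = -2*sqrt(85)/85, N = 0.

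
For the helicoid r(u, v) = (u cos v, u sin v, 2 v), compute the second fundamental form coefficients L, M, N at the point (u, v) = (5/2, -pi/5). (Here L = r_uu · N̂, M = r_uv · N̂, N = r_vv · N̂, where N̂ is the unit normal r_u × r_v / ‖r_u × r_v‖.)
L = 0;  M = -4*sqrt(41)/41;  N = 0

Compute the unit normal N̂(u, v) = (2*sin(v)/sqrt(u^2 + 4), -2*cos(v)/sqrt(u^2 + 4), u/sqrt(u^2 + 4)), and the second partials r_uu, r_uv, r_vv. Take dot products:
  L(u, v) = r_uu · N̂ = 0,
  M(u, v) = r_uv · N̂ = -2/sqrt(u^2 + 4),
  N(u, v) = r_vv · N̂ = 0.
Evaluating at (u, v) = (5/2, -pi/5):
  L = 0, M = -4*sqrt(41)/41, N = 0.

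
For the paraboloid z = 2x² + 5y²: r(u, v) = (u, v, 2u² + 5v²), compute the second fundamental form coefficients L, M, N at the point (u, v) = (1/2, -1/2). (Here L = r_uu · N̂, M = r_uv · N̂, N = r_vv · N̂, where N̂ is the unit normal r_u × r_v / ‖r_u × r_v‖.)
L = 2*sqrt(30)/15;  M = 0;  N = sqrt(30)/3

Compute the unit normal N̂(u, v) = (-4*u/sqrt(16*u^2 + 100*v^2 + 1), -10*v/sqrt(16*u^2 + 100*v^2 + 1), 1/sqrt(16*u^2 + 100*v^2 + 1)), and the second partials r_uu, r_uv, r_vv. Take dot products:
  L(u, v) = r_uu · N̂ = 4/sqrt(16*u^2 + 100*v^2 + 1),
  M(u, v) = r_uv · N̂ = 0,
  N(u, v) = r_vv · N̂ = 10/sqrt(16*u^2 + 100*v^2 + 1).
Evaluating at (u, v) = (1/2, -1/2):
  L = 2*sqrt(30)/15, M = 0, N = sqrt(30)/3.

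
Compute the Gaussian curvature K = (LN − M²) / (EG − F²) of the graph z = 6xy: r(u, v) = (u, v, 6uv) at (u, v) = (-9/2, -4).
K = -9/426409

Coefficients of the first fundamental form: E = 36*v^2 + 1, F = 36*u*v, G = 36*u^2 + 1.
Coefficients of the second fundamental form: L = 0, M = 6/sqrt(36*u^2 + 36*v^2 + 1), N = 0.
Assemble K = (LN − M²)/(EG − F²) = -36/(1296*u^4 + 2592*u^2*v^2 + 72*u^2 + 1296*v^4 + 72*v^2 + 1). At (u, v) = (-9/2, -4): K = -9/426409.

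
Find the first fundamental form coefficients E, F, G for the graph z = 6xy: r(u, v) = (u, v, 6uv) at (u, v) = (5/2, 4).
E = 577;  F = 360;  G = 226

Partials: r_u = (1, 0, 6*v), r_v = (0, 1, 6*u). As functions of (u, v):
  E = r_u · r_u = 36*v^2 + 1,
  F = r_u · r_v = 36*u*v,
  G = r_v · r_v = 36*u^2 + 1.
Evaluating at (u, v) = (5/2, 4): E = 577, F = 360, G = 226.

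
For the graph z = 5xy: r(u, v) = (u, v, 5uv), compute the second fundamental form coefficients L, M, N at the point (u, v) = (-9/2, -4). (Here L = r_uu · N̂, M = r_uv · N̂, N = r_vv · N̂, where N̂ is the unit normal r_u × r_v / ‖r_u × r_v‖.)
L = 0;  M = 10*sqrt(3629)/3629;  N = 0

Compute the unit normal N̂(u, v) = (-5*v/sqrt(25*u^2 + 25*v^2 + 1), -5*u/sqrt(25*u^2 + 25*v^2 + 1), 1/sqrt(25*u^2 + 25*v^2 + 1)), and the second partials r_uu, r_uv, r_vv. Take dot products:
  L(u, v) = r_uu · N̂ = 0,
  M(u, v) = r_uv · N̂ = 5/sqrt(25*u^2 + 25*v^2 + 1),
  N(u, v) = r_vv · N̂ = 0.
Evaluating at (u, v) = (-9/2, -4):
  L = 0, M = 10*sqrt(3629)/3629, N = 0.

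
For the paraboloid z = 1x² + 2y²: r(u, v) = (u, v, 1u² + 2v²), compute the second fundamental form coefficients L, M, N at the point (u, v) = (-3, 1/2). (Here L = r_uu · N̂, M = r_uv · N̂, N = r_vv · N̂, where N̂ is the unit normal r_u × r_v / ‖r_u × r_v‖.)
L = 2*sqrt(41)/41;  M = 0;  N = 4*sqrt(41)/41

Compute the unit normal N̂(u, v) = (-2*u/sqrt(4*u^2 + 16*v^2 + 1), -4*v/sqrt(4*u^2 + 16*v^2 + 1), 1/sqrt(4*u^2 + 16*v^2 + 1)), and the second partials r_uu, r_uv, r_vv. Take dot products:
  L(u, v) = r_uu · N̂ = 2/sqrt(4*u^2 + 16*v^2 + 1),
  M(u, v) = r_uv · N̂ = 0,
  N(u, v) = r_vv · N̂ = 4/sqrt(4*u^2 + 16*v^2 + 1).
Evaluating at (u, v) = (-3, 1/2):
  L = 2*sqrt(41)/41, M = 0, N = 4*sqrt(41)/41.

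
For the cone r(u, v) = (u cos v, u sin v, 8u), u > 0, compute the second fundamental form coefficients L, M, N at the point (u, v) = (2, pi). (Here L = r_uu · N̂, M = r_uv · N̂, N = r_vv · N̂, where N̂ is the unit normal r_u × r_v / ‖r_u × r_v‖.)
L = 0;  M = 0;  N = 16*sqrt(65)/65

Compute the unit normal N̂(u, v) = (-8*sqrt(65)*u*cos(v)/(65*Abs(u)), -8*sqrt(65)*u*sin(v)/(65*Abs(u)), sqrt(65)*u/(65*Abs(u))), and the second partials r_uu, r_uv, r_vv. Take dot products:
  L(u, v) = r_uu · N̂ = 0,
  M(u, v) = r_uv · N̂ = 0,
  N(u, v) = r_vv · N̂ = 8*sqrt(65)*u^2/(65*Abs(u)).
Evaluating at (u, v) = (2, pi):
  L = 0, M = 0, N = 16*sqrt(65)/65.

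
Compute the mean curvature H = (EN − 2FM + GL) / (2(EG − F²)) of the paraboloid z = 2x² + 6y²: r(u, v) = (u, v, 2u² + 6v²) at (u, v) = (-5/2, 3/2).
H = 1256*sqrt(17)/36125

With E = 16*u^2 + 1, F = 48*u*v, G = 144*v^2 + 1, L = 4/sqrt(16*u^2 + 144*v^2 + 1), M = 0, N = 12/sqrt(16*u^2 + 144*v^2 + 1), assemble
  H = (EN − 2FM + GL) / (2(EG − F²)) = 8*(12*u^2 + 36*v^2 + 1)/(16*u^2 + 144*v^2 + 1)^(3/2).
At (u, v) = (-5/2, 3/2): H = 1256*sqrt(17)/36125.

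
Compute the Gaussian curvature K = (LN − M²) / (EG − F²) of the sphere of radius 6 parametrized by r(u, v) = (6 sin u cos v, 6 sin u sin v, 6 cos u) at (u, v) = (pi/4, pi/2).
K = 1/36

Coefficients of the first fundamental form: E = 36, F = 0, G = 36*sin(u)^2.
Coefficients of the second fundamental form: L = -6*sin(u)/Abs(sin(u)), M = 0, N = -6*sin(u)^3/Abs(sin(u)).
Assemble K = (LN − M²)/(EG − F²) = 1/36. At (u, v) = (pi/4, pi/2): K = 1/36.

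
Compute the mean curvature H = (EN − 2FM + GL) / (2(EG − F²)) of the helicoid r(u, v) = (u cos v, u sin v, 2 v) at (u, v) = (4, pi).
H = 0

With E = 1, F = 0, G = u^2 + 4, L = 0, M = -2/sqrt(u^2 + 4), N = 0, assemble
  H = (EN − 2FM + GL) / (2(EG − F²)) = 0.
At (u, v) = (4, pi): H = 0.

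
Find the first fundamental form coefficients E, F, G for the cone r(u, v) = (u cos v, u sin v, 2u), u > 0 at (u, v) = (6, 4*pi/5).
E = 5;  F = 0;  G = 36

Partials: r_u = (cos(v), sin(v), 2), r_v = (-u*sin(v), u*cos(v), 0). As functions of (u, v):
  E = r_u · r_u = 5,
  F = r_u · r_v = 0,
  G = r_v · r_v = u^2.
Evaluating at (u, v) = (6, 4*pi/5): E = 5, F = 0, G = 36.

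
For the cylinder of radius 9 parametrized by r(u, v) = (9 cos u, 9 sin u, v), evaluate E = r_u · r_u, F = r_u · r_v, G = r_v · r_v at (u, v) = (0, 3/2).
E = 81;  F = 0;  G = 1

Partials: r_u = (-9*sin(u), 9*cos(u), 0), r_v = (0, 0, 1). As functions of (u, v):
  E = r_u · r_u = 81,
  F = r_u · r_v = 0,
  G = r_v · r_v = 1.
Evaluating at (u, v) = (0, 3/2): E = 81, F = 0, G = 1.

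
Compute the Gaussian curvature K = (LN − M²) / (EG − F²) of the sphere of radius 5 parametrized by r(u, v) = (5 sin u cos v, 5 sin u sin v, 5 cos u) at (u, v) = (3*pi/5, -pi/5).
K = 1/25

Coefficients of the first fundamental form: E = 25, F = 0, G = 25*sin(u)^2.
Coefficients of the second fundamental form: L = -5*sin(u)/Abs(sin(u)), M = 0, N = -5*sin(u)^3/Abs(sin(u)).
Assemble K = (LN − M²)/(EG − F²) = 1/25. At (u, v) = (3*pi/5, -pi/5): K = 1/25.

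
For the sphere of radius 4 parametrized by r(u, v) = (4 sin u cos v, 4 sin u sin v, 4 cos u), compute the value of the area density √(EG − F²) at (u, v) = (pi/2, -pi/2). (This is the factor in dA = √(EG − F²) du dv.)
√(EG − F²)|_{(pi/2, -pi/2)} = 16

E = 16, F = 0, G = 16*sin(u)^2, so EG − F² = 256*sin(u)^2. Taking the positive square root: √(EG − F²) = 16*Abs(sin(u)). At (u, v) = (pi/2, -pi/2): 16.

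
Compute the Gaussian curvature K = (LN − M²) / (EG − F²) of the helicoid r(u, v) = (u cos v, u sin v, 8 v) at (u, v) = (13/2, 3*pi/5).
K = -1024/180625

Coefficients of the first fundamental form: E = 1, F = 0, G = u^2 + 64.
Coefficients of the second fundamental form: L = 0, M = -8/sqrt(u^2 + 64), N = 0.
Assemble K = (LN − M²)/(EG − F²) = -64/(u^2 + 64)^2. At (u, v) = (13/2, 3*pi/5): K = -1024/180625.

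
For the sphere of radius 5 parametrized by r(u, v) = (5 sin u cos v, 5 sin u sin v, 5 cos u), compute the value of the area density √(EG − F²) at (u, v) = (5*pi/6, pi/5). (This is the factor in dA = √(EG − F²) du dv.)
√(EG − F²)|_{(5*pi/6, pi/5)} = 25/2

E = 25, F = 0, G = 25*sin(u)^2, so EG − F² = 625*sin(u)^2. Taking the positive square root: √(EG − F²) = 25*Abs(sin(u)). At (u, v) = (5*pi/6, pi/5): 25/2.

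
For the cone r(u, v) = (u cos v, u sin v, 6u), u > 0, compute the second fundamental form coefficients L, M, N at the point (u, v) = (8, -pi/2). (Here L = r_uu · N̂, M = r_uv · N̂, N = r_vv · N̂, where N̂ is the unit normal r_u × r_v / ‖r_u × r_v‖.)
L = 0;  M = 0;  N = 48*sqrt(37)/37

Compute the unit normal N̂(u, v) = (-6*sqrt(37)*u*cos(v)/(37*Abs(u)), -6*sqrt(37)*u*sin(v)/(37*Abs(u)), sqrt(37)*u/(37*Abs(u))), and the second partials r_uu, r_uv, r_vv. Take dot products:
  L(u, v) = r_uu · N̂ = 0,
  M(u, v) = r_uv · N̂ = 0,
  N(u, v) = r_vv · N̂ = 6*sqrt(37)*u^2/(37*Abs(u)).
Evaluating at (u, v) = (8, -pi/2):
  L = 0, M = 0, N = 48*sqrt(37)/37.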